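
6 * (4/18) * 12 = 16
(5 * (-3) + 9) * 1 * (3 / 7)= -18 / 7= -2.57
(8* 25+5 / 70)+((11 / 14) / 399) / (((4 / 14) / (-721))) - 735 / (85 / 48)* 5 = -51013369 / 27132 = -1880.19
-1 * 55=-55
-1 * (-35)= 35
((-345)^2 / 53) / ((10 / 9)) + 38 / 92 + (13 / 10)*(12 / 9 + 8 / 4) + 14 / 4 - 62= 14389751 / 7314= 1967.43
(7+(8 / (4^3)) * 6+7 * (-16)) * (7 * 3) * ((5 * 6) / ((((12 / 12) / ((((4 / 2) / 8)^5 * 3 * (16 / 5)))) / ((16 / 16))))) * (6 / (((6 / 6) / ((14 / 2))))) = -1655073 / 64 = -25860.52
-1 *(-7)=7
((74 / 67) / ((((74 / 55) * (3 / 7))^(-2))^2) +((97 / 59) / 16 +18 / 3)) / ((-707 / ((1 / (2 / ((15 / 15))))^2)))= -8650059645289411 / 3929787981944440000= -0.00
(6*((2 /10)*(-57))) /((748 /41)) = -7011 /1870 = -3.75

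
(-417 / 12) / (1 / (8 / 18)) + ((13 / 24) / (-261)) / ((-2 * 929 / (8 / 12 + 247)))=-15.44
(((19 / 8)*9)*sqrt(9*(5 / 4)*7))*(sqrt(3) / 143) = 513*sqrt(105) / 2288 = 2.30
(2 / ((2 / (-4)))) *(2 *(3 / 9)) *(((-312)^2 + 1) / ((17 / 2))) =-1557520 / 51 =-30539.61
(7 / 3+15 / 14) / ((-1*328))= -0.01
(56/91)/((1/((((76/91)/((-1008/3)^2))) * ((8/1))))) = 19/521703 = 0.00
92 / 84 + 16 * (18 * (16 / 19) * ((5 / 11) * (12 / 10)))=585415 / 4389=133.38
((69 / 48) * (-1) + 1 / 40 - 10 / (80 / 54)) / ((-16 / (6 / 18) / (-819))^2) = -48667437 / 20480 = -2376.34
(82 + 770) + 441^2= 195333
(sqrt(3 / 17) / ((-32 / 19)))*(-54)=513*sqrt(51) / 272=13.47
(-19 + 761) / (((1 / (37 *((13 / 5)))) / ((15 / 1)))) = 1070706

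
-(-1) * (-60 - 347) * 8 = -3256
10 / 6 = 5 / 3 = 1.67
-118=-118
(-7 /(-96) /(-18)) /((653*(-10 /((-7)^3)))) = -2401 /11283840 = -0.00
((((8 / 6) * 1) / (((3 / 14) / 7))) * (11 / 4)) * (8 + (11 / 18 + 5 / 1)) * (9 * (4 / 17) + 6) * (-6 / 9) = -12149060 / 1377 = -8822.85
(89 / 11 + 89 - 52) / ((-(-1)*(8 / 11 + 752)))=62 / 1035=0.06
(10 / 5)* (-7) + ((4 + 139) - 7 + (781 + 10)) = 913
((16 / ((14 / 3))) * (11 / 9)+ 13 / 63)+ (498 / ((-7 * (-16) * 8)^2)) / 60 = 317686507 / 72253440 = 4.40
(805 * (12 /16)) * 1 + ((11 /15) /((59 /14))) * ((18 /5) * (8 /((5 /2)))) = 17869761 /29500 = 605.75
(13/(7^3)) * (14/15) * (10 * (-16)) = -832/147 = -5.66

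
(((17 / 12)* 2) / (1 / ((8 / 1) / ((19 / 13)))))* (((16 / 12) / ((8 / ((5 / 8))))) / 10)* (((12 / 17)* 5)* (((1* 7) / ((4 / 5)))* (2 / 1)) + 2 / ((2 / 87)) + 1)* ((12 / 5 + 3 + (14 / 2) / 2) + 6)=129779 / 360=360.50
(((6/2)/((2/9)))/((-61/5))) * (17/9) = -255/122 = -2.09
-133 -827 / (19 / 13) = -13278 / 19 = -698.84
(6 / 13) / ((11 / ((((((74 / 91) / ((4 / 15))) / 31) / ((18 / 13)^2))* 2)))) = 185 / 42966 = 0.00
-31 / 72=-0.43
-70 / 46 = -35 / 23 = -1.52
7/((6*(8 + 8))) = 7/96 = 0.07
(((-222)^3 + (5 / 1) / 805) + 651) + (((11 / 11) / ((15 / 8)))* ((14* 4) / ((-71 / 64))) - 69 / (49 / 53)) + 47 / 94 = -26262774970423 / 2400510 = -10940498.05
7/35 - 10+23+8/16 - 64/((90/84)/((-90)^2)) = -4838263/10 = -483826.30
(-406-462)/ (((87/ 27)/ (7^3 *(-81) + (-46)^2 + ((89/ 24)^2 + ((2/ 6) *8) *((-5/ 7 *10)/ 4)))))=3207046007/ 464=6911737.08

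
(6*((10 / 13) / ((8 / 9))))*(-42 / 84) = -2.60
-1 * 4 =-4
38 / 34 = 19 / 17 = 1.12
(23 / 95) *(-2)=-46 / 95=-0.48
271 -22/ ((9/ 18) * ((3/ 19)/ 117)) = -32333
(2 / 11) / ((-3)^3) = -2 / 297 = -0.01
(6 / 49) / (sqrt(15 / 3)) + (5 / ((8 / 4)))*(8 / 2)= 6*sqrt(5) / 245 + 10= 10.05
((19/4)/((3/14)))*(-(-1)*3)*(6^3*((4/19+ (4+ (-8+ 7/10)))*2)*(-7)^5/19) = 7458476004/95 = 78510273.73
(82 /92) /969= 41 /44574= 0.00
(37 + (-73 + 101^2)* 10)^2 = 10265134489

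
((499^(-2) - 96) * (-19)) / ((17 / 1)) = 454177805 / 4233017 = 107.29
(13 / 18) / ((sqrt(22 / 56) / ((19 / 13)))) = 19*sqrt(77) / 99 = 1.68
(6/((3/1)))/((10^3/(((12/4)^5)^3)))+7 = 14352407/500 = 28704.81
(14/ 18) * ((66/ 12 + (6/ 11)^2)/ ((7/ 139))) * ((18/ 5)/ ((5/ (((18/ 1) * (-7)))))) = -24572142/ 3025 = -8123.02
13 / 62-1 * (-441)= 27355 / 62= 441.21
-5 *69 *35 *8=-96600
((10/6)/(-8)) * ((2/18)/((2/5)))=-25/432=-0.06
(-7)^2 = 49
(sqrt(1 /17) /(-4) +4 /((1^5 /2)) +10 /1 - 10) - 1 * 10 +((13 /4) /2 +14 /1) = 109 /8 - sqrt(17) /68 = 13.56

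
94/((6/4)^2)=376/9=41.78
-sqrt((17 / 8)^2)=-17 / 8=-2.12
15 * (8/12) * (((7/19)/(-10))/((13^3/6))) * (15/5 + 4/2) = -210/41743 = -0.01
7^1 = 7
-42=-42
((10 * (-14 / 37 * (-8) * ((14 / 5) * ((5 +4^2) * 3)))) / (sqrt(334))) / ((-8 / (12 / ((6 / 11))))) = -271656 * sqrt(334) / 6179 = -803.48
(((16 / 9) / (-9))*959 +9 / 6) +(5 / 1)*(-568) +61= -480643 / 162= -2966.93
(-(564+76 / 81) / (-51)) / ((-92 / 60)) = -228800 / 31671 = -7.22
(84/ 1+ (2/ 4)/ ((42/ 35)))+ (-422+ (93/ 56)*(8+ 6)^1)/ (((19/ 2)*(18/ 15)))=2818/ 57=49.44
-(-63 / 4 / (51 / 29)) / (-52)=-609 / 3536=-0.17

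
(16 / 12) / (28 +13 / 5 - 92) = -20 / 921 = -0.02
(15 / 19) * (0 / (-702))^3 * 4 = 0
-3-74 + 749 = 672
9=9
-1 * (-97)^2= -9409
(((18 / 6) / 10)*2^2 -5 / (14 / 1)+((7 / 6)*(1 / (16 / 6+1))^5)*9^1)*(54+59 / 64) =3402735821 / 72150848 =47.16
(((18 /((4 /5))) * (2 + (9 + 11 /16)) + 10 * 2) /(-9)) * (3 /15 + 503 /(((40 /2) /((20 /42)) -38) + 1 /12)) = -3879.30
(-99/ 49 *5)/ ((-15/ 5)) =165/ 49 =3.37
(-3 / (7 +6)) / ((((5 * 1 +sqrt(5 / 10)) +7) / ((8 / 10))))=-288 / 18655 +12 * sqrt(2) / 18655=-0.01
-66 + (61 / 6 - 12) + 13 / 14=-1405 / 21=-66.90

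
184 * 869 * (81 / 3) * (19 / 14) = 41013324 / 7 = 5859046.29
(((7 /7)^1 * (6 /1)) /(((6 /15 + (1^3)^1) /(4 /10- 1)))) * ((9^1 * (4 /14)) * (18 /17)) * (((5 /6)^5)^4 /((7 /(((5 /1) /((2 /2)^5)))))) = -476837158203125 /3655531526750208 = -0.13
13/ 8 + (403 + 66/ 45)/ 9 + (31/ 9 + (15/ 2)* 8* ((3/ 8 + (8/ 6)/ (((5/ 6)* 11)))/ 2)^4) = 40710437348161/ 809588736000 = 50.29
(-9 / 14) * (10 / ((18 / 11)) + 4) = -13 / 2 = -6.50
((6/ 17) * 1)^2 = 36/ 289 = 0.12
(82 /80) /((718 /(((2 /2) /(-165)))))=-41 /4738800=-0.00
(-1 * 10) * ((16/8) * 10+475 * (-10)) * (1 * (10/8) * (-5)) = -295625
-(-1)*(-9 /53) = -9 /53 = -0.17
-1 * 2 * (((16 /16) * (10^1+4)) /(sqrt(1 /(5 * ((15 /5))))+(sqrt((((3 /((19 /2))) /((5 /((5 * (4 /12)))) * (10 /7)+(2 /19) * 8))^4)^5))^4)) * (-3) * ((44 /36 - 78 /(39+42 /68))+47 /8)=1668.43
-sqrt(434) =-20.83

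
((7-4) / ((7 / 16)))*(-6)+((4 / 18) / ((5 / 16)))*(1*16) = -9376 / 315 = -29.77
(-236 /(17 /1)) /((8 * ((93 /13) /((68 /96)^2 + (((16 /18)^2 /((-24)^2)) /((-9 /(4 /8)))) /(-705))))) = -113922615079 /936054195840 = -0.12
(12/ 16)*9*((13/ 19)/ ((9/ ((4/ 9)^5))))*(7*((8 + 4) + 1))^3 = 2507884288/ 373977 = 6705.99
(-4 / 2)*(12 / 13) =-24 / 13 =-1.85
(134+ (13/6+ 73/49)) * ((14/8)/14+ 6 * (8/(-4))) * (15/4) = -19223725/3136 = -6130.01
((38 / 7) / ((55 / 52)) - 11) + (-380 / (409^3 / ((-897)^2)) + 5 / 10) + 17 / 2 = -35202274326 / 26340902665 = -1.34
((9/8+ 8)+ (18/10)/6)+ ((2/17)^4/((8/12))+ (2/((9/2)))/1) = 296758753/30067560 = 9.87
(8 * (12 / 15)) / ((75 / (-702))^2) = 1752192 / 3125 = 560.70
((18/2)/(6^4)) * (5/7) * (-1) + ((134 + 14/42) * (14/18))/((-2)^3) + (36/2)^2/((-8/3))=-406925/3024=-134.57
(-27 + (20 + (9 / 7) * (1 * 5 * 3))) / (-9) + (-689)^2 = 29907337 / 63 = 474719.63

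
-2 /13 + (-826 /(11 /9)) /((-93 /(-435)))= -14013772 /4433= -3161.24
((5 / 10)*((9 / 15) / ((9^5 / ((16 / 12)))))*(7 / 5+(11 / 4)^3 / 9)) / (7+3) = 10687 / 4251528000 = 0.00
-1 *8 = -8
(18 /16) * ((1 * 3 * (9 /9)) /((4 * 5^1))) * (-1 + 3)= 27 /80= 0.34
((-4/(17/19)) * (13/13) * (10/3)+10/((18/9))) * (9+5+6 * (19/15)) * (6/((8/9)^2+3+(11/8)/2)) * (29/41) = -202.72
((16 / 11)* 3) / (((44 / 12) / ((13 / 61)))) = 1872 / 7381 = 0.25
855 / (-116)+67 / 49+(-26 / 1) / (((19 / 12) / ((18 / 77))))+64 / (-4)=-30699195 / 1187956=-25.84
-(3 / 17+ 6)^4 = -121550625 / 83521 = -1455.33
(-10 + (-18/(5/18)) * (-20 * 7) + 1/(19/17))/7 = 172195/133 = 1294.70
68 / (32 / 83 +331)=5644 / 27505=0.21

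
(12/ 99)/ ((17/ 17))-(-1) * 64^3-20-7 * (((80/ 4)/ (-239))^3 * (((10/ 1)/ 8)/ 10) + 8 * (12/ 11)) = 262063.03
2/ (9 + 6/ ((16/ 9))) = 16/ 99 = 0.16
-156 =-156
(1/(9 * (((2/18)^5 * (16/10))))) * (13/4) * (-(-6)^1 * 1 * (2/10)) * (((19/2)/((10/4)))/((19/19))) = 4861701/80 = 60771.26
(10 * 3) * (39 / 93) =390 / 31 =12.58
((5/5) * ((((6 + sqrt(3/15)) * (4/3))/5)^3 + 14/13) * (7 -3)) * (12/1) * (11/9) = 6093824 * sqrt(5)/253125 + 22484704/73125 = 361.32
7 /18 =0.39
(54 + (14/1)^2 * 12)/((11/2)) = 437.45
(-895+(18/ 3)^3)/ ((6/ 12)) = -1358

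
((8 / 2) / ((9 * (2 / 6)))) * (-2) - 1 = -11 / 3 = -3.67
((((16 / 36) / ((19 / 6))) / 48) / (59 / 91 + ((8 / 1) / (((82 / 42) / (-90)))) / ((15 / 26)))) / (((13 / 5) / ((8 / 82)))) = -70 / 407409039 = -0.00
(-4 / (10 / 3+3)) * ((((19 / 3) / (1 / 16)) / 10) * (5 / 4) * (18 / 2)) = -72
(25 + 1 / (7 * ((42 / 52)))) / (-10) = -3701 / 1470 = -2.52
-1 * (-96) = 96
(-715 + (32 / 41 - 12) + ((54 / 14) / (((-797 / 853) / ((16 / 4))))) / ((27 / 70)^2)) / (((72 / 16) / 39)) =-19204968250 / 2646837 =-7255.82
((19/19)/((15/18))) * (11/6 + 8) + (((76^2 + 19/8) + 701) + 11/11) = 259687/40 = 6492.18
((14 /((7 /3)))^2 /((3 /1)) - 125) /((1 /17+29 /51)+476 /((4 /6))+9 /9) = -5763 /36497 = -0.16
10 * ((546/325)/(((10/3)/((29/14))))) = 261/25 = 10.44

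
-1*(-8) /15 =8 /15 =0.53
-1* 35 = -35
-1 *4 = -4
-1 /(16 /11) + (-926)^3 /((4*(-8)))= 397011377 /16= 24813211.06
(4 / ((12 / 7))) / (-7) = -1 / 3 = -0.33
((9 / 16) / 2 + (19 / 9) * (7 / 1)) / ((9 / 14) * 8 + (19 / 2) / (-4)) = 30359 / 5580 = 5.44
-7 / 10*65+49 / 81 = -7273 / 162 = -44.90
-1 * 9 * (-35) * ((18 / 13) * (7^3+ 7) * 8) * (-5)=-79380000 / 13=-6106153.85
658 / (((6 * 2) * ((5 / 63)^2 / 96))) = 20892816 / 25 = 835712.64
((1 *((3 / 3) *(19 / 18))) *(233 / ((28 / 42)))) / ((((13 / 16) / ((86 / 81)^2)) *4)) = 32742092 / 255879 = 127.96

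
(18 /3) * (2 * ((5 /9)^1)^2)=3.70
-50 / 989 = -0.05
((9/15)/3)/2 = 1/10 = 0.10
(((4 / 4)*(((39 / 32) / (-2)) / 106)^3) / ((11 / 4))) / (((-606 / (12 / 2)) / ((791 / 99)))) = 5213481 / 953903122743296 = 0.00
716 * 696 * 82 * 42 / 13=1716269184 / 13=132020706.46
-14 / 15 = -0.93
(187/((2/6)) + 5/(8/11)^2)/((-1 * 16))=-36509/1024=-35.65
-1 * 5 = -5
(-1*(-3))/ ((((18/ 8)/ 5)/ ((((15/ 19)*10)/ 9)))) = 1000/ 171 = 5.85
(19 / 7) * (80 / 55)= 304 / 77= 3.95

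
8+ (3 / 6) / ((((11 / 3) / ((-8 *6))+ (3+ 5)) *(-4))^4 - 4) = 13559100197384 / 1694887419697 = 8.00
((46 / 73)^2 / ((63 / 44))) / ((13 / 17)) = 1582768 / 4364451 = 0.36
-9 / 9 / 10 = -1 / 10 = -0.10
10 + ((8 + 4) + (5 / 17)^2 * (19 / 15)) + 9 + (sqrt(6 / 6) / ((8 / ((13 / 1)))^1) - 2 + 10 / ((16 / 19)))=73885 / 1734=42.61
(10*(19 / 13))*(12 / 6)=380 / 13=29.23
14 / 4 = 7 / 2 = 3.50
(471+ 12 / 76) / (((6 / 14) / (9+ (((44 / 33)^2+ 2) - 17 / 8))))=2002637 / 171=11711.33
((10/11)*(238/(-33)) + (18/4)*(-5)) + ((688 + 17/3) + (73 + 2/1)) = 536957/726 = 739.61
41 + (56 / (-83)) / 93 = 316423 / 7719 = 40.99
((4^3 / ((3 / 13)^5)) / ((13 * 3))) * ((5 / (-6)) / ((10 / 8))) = -3655808 / 2187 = -1671.61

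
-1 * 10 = -10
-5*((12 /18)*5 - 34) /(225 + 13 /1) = 230 /357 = 0.64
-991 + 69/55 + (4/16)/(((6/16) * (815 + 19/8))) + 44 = -1020396992/1078935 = -945.74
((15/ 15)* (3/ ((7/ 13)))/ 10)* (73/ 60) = 949/ 1400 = 0.68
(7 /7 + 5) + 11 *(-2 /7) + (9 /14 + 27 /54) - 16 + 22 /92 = -541 /46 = -11.76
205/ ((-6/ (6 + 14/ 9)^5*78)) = -74514095360/ 6908733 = -10785.49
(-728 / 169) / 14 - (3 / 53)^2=-11353 / 36517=-0.31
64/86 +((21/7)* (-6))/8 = -259/172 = -1.51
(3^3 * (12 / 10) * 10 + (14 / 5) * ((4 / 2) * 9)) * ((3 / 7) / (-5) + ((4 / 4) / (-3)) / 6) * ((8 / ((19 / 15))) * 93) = -20659392 / 665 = -31066.75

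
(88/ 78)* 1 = 44/ 39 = 1.13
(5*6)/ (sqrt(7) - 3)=-45 - 15*sqrt(7)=-84.69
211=211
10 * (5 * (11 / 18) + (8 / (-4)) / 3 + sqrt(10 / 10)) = 305 / 9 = 33.89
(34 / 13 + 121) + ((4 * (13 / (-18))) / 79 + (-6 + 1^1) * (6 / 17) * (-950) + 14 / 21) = 282948317 / 157131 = 1800.72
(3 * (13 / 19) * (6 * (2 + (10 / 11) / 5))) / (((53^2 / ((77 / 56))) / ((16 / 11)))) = 11232 / 587081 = 0.02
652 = 652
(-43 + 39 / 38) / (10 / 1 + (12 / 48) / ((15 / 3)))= -15950 / 3819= -4.18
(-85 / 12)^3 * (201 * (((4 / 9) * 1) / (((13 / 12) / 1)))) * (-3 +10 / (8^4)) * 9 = 252597596125 / 319488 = 790632.50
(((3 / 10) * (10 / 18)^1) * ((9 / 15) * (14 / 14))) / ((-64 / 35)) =-7 / 128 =-0.05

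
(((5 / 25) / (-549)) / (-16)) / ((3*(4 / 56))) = 7 / 65880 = 0.00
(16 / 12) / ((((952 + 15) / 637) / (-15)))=-12740 / 967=-13.17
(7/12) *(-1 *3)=-7/4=-1.75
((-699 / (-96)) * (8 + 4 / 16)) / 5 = 7689 / 640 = 12.01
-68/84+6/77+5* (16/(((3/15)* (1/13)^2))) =67599.27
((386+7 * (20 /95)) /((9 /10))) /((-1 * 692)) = -0.62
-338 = -338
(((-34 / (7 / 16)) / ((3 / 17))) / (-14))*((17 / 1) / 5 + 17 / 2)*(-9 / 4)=-29478 / 35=-842.23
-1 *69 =-69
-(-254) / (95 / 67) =17018 / 95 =179.14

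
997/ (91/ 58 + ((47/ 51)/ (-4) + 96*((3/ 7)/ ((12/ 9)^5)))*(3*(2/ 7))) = 385352464/ 3764669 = 102.36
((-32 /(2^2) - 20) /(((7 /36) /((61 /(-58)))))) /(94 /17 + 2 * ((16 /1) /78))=1455948 /57101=25.50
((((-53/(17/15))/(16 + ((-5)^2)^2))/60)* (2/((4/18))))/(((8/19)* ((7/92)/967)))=-201570183/610232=-330.32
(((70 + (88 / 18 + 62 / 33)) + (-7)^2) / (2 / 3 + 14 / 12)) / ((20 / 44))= 24902 / 165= 150.92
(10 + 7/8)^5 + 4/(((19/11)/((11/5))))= 473515734377/3112960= 152111.09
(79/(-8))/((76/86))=-3397/304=-11.17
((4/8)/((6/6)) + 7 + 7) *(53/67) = 1537/134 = 11.47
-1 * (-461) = 461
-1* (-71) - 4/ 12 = 212/ 3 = 70.67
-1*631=-631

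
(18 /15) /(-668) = -3 /1670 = -0.00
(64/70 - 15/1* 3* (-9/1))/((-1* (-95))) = 14207/3325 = 4.27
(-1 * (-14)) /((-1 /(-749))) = 10486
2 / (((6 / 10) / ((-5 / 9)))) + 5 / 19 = -815 / 513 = -1.59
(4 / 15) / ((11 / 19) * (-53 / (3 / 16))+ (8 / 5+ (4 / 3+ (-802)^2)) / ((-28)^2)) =0.00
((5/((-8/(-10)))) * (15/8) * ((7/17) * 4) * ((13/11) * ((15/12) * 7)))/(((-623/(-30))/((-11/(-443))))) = 2559375/10724144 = 0.24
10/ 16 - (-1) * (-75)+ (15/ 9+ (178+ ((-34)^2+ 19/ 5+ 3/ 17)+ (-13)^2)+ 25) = 2976907/ 2040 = 1459.27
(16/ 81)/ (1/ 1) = 16/ 81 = 0.20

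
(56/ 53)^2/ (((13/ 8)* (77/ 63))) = 225792/ 401687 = 0.56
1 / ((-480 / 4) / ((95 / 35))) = -19 / 840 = -0.02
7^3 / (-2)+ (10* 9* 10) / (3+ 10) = -2659 / 26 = -102.27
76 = 76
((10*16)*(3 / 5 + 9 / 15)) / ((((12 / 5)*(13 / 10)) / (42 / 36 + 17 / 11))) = 71600 / 429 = 166.90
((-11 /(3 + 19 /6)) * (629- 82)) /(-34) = 18051 /629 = 28.70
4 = 4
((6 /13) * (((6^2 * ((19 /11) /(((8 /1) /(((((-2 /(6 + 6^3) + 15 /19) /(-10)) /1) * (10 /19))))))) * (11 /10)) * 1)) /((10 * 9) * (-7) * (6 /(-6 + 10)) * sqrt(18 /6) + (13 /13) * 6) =4938 /13602076345 + 155547 * sqrt(3) /2720415269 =0.00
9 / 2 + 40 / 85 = 169 / 34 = 4.97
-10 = -10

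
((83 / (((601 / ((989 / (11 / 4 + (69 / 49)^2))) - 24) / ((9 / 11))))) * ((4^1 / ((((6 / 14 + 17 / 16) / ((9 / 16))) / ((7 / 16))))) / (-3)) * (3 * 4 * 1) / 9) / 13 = 347668324668 / 4791533727409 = 0.07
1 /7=0.14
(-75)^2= 5625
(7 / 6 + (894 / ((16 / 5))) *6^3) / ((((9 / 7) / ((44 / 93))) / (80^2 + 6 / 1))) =357197650348 / 2511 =142253146.30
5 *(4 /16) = 5 /4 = 1.25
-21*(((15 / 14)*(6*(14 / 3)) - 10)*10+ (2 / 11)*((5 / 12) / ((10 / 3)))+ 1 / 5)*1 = -925029 / 220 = -4204.68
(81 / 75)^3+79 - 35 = 707183 / 15625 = 45.26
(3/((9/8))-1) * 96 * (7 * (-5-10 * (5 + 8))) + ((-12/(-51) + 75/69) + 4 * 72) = -59006075/391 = -150910.68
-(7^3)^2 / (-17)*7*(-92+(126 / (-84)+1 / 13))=-2000385947 / 442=-4525760.06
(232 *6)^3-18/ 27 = 8091684862/ 3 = 2697228287.33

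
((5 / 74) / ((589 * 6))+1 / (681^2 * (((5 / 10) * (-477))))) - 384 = -7404927585334205 / 19283666546484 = -384.00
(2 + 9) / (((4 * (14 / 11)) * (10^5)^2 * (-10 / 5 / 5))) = -121 / 224000000000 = -0.00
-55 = -55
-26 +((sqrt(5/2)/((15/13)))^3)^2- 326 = -251781191/729000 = -345.38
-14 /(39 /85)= -1190 /39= -30.51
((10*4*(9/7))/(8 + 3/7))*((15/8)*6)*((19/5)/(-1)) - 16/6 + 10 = -44872/177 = -253.51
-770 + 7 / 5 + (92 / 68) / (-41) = -768.63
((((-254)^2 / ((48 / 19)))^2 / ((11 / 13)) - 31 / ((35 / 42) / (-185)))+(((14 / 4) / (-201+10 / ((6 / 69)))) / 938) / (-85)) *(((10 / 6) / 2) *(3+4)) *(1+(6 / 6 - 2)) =0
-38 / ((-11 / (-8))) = -304 / 11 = -27.64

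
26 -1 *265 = -239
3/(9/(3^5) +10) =81/271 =0.30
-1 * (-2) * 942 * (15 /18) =1570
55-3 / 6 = 109 / 2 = 54.50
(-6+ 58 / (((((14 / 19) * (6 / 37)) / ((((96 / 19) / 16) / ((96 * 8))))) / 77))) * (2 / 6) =7195 / 2304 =3.12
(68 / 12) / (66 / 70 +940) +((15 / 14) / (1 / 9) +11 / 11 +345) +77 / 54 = 2222553923 / 6224337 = 357.07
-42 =-42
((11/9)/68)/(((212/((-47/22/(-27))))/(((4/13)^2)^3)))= 6016/1056796042887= 0.00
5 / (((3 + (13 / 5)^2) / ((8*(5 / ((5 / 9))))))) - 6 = 1884 / 61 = 30.89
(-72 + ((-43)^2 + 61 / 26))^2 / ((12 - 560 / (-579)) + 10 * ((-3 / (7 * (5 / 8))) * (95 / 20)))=-8674494729957 / 53712256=-161499.36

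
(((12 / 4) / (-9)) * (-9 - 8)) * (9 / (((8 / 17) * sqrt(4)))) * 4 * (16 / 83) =3468 / 83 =41.78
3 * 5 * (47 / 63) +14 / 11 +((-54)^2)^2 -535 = 1964085230 / 231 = 8502533.46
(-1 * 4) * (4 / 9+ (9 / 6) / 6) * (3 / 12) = -25 / 36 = -0.69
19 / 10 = 1.90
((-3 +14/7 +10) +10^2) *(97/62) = 170.53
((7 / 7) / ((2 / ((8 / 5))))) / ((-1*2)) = -2 / 5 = -0.40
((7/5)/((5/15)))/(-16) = -21/80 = -0.26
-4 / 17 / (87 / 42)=-56 / 493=-0.11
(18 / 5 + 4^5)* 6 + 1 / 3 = 92489 / 15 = 6165.93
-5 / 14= -0.36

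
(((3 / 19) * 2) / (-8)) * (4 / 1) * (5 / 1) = -15 / 19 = -0.79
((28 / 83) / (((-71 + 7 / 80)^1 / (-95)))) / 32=6650 / 470859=0.01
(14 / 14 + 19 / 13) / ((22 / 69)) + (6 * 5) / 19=9.30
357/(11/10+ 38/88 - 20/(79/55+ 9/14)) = -125742540/2848463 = -44.14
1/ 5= 0.20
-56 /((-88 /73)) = 46.45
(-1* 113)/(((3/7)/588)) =-155036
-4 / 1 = -4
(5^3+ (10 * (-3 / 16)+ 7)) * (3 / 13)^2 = 9369 / 1352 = 6.93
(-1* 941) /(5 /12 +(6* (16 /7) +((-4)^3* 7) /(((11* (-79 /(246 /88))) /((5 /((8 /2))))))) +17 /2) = -755581596 /19618139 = -38.51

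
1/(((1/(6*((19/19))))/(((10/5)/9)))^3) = 64/27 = 2.37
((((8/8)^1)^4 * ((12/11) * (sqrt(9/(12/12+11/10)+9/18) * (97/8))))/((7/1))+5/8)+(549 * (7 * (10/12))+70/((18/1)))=291 * sqrt(938)/2156+230905/72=3211.15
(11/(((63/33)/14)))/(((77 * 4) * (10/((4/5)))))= 11/525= 0.02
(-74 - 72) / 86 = -73 / 43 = -1.70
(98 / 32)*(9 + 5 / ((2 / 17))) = 5047 / 32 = 157.72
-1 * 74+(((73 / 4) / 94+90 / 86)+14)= -58.76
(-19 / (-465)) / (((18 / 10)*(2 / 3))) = 19 / 558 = 0.03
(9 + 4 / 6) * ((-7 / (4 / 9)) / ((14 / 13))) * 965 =-1091415 / 8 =-136426.88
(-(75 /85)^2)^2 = 50625 /83521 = 0.61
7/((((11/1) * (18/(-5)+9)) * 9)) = 35/2673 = 0.01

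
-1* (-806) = 806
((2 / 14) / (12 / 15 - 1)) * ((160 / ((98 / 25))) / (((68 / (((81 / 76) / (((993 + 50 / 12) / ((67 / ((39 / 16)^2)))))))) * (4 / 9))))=-1302480000 / 112021749203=-0.01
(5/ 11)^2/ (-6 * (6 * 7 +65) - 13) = -5/ 15851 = -0.00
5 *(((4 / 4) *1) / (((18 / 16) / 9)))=40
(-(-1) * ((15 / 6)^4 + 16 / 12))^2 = 3759721 / 2304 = 1631.82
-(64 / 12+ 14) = -58 / 3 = -19.33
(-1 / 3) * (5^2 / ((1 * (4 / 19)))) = -475 / 12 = -39.58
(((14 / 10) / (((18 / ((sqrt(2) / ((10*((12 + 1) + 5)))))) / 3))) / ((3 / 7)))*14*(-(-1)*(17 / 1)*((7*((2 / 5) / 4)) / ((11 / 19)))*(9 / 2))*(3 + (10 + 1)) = 77.55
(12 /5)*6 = 72 /5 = 14.40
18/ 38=9/ 19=0.47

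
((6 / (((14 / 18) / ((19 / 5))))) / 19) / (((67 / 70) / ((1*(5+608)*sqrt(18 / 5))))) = 198612*sqrt(10) / 335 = 1874.82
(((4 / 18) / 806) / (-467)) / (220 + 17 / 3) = -0.00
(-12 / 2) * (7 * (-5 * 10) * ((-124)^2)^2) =496484889600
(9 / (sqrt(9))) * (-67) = -201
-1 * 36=-36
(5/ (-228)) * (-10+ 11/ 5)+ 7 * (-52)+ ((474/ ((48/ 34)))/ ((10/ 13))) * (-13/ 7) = -6247943/ 5320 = -1174.43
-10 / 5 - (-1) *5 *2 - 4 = 4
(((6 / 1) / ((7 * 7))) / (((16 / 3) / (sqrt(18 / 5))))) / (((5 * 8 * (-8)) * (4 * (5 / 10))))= -0.00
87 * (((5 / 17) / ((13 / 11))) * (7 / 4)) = 33495 / 884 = 37.89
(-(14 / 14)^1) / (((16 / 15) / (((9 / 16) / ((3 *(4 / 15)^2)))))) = -10125 / 4096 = -2.47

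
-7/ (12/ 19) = -11.08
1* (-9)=-9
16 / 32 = 1 / 2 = 0.50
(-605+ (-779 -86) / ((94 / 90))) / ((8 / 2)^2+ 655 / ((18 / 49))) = -1212480 / 1522001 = -0.80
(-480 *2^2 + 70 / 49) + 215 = -11925 / 7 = -1703.57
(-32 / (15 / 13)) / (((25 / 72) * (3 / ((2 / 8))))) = -832 / 125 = -6.66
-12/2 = -6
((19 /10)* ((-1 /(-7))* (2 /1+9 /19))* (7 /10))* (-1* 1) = -47 /100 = -0.47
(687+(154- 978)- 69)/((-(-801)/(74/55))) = -0.35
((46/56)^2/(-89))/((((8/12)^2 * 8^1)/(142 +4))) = -347553/1116416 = -0.31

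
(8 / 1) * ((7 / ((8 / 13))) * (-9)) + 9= -810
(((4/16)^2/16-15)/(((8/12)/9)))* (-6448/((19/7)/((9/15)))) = 877215339/3040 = 288557.68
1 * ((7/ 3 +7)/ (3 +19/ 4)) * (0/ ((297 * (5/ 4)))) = 0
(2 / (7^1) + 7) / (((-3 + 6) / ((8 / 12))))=34 / 21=1.62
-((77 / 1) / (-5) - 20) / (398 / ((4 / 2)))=177 / 995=0.18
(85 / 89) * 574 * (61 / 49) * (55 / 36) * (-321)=-1251062725 / 3738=-334687.73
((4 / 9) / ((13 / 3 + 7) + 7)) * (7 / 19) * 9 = 84 / 1045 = 0.08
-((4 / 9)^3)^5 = -1073741824 / 205891132094649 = -0.00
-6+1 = -5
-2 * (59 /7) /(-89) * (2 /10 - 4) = -2242 /3115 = -0.72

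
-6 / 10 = -3 / 5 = -0.60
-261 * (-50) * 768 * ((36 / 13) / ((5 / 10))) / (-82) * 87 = -31390156800 / 533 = -58893352.35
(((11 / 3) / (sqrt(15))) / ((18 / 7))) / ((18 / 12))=77*sqrt(15) / 1215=0.25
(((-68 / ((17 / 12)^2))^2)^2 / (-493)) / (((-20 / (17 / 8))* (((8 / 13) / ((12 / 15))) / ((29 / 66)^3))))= 87055368192 / 2779161275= 31.32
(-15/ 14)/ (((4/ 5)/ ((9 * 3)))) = -2025/ 56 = -36.16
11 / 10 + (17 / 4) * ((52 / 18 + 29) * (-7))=-170567 / 180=-947.59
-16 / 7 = -2.29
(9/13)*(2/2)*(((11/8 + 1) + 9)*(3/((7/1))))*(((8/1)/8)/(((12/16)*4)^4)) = 1/24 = 0.04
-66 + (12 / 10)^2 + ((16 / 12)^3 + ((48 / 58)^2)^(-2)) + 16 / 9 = -58.28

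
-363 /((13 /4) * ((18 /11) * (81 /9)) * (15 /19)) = -50578 /5265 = -9.61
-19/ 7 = -2.71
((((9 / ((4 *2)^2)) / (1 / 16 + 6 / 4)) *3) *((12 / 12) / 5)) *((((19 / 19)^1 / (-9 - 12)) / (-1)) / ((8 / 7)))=9 / 4000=0.00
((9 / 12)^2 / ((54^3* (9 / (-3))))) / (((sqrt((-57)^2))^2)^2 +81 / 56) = -0.00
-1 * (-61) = 61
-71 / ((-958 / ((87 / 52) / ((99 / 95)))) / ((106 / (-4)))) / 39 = -0.08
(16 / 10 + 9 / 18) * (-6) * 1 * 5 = -63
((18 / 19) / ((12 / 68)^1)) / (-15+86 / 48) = -2448 / 6023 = -0.41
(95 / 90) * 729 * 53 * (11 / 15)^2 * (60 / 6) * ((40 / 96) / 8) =365541 / 32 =11423.16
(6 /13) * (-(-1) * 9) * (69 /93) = 1242 /403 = 3.08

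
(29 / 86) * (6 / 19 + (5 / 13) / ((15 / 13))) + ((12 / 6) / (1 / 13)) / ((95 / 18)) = 126109 / 24510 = 5.15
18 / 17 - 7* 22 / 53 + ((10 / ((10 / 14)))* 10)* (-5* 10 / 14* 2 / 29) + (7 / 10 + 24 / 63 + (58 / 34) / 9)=-577117321 / 16461270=-35.06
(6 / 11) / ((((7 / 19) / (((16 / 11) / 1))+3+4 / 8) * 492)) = 152 / 514591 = 0.00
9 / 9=1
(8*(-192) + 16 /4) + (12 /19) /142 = -1532.00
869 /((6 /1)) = 869 /6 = 144.83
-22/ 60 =-11/ 30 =-0.37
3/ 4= 0.75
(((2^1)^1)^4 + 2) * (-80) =-1440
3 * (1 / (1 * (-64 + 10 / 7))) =-7 / 146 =-0.05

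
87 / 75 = 29 / 25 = 1.16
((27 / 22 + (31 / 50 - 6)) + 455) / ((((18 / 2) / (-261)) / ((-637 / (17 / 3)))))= 6871013877 / 4675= 1469735.59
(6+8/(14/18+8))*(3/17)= 1638/1343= 1.22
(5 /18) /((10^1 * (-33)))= -1 /1188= -0.00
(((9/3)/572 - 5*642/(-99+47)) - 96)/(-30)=6533/5720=1.14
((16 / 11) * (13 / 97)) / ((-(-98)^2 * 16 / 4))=-13 / 2561867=-0.00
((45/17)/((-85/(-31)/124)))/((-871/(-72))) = 2490912/251719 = 9.90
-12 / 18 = -2 / 3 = -0.67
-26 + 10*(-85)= -876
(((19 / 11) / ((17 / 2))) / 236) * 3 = 57 / 22066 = 0.00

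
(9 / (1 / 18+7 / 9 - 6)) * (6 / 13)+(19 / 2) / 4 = 5065 / 3224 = 1.57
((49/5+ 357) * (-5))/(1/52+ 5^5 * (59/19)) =-1811992/9587519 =-0.19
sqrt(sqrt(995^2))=sqrt(995)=31.54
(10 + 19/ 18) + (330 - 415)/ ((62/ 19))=-4183/ 279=-14.99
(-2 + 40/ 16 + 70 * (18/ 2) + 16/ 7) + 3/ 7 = 8865/ 14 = 633.21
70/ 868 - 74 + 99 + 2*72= 10483/ 62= 169.08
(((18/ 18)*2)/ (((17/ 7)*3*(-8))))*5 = -0.17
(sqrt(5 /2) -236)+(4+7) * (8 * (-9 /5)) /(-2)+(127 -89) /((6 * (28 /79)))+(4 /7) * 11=-131.06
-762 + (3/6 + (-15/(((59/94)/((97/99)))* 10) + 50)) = -2779699/3894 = -713.84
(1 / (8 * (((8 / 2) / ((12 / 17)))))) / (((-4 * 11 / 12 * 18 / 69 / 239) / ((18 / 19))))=-5.22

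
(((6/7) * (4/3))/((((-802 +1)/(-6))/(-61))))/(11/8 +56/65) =-507520/2173647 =-0.23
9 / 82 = 0.11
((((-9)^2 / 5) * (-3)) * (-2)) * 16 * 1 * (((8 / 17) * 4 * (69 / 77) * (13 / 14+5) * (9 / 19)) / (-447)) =-2137591296 / 129702265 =-16.48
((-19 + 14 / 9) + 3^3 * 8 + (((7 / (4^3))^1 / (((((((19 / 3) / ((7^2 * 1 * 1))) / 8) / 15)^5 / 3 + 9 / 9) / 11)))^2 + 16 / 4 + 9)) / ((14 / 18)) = 7190492542978786444356043418915417273625321872 / 26255985108819025411098610136756968211857801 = 273.86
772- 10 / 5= 770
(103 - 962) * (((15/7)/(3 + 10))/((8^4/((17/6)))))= -73015/745472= -0.10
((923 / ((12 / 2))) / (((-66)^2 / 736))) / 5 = 84916 / 16335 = 5.20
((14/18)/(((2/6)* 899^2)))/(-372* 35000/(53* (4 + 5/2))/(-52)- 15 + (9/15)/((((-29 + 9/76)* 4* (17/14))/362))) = 11698065925/2877878902535868429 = 0.00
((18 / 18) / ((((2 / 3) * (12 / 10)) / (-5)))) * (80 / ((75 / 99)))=-660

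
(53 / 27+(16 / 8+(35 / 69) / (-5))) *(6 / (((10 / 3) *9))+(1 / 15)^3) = 1621048 / 2095875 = 0.77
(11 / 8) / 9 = 11 / 72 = 0.15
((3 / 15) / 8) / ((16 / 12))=3 / 160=0.02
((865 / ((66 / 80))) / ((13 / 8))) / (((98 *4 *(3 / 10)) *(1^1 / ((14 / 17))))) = 692000 / 153153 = 4.52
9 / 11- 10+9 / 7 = -608 / 77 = -7.90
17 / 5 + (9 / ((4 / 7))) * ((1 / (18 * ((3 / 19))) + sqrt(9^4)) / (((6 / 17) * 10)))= 527663 / 1440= 366.43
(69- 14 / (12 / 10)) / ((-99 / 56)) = -9632 / 297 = -32.43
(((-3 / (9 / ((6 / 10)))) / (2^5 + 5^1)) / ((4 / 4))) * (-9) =9 / 185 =0.05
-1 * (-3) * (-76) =-228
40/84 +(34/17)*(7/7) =52/21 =2.48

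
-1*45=-45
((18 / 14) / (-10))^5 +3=5042040951 / 1680700000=3.00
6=6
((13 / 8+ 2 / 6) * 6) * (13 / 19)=611 / 76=8.04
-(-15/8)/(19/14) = 105/76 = 1.38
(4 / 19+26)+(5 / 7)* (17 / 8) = 29503 / 1064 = 27.73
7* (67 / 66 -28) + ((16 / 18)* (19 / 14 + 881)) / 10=-110.46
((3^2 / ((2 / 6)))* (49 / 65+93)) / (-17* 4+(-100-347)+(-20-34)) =-164538 / 36985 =-4.45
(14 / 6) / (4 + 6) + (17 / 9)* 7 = 1211 / 90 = 13.46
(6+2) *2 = 16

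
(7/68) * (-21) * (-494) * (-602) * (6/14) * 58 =-271663938/17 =-15980231.65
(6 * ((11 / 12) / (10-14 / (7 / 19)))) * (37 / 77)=-37 / 392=-0.09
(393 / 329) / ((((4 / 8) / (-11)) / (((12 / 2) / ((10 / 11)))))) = -285318 / 1645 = -173.45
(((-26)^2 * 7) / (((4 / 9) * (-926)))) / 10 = -10647 / 9260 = -1.15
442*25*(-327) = -3613350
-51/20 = -2.55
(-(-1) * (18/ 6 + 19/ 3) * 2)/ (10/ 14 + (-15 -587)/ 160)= -31360/ 5121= -6.12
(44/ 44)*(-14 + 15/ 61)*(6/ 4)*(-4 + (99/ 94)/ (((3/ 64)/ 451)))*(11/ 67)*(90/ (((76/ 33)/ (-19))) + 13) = 25028665.61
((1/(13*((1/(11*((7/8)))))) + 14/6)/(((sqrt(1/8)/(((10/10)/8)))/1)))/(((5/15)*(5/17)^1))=16303*sqrt(2)/2080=11.08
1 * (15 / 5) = 3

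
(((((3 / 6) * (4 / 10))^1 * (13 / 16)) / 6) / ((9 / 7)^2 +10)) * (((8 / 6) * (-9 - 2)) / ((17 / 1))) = -7007 / 3494520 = -0.00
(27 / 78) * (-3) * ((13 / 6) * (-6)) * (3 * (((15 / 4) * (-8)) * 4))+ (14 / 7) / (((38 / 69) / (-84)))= -98136 / 19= -5165.05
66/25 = 2.64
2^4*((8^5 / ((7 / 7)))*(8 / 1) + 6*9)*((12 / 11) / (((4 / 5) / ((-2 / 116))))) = -31463760 / 319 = -98632.48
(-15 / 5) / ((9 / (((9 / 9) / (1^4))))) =-1 / 3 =-0.33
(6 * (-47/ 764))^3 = -0.05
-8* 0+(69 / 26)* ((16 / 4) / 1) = 10.62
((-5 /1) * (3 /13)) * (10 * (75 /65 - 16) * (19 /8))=275025 /676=406.84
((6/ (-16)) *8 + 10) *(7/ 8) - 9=-23/ 8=-2.88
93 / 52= 1.79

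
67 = 67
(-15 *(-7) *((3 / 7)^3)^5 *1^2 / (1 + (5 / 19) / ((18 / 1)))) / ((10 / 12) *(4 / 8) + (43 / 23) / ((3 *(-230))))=2336378000963400 / 3092177015094564817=0.00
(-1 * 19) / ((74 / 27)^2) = -2.53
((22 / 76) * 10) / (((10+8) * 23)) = 55 / 7866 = 0.01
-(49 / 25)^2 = -2401 / 625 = -3.84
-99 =-99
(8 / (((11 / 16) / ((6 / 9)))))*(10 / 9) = 2560 / 297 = 8.62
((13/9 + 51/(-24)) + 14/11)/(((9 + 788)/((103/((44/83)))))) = 0.14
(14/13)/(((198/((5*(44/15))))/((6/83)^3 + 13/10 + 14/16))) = 116092921/668990790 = 0.17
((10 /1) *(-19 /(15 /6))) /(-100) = 19 /25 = 0.76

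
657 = 657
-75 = -75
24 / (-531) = -8 / 177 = -0.05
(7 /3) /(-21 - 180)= -7 /603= -0.01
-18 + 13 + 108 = 103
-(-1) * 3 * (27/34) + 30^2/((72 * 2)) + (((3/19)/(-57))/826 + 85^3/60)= 77893115999/7603743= 10244.05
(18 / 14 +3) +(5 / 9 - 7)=-136 / 63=-2.16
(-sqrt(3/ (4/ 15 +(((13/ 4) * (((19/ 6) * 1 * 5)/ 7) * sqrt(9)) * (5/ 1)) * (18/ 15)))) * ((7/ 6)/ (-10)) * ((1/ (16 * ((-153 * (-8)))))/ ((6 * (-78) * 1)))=-7 * sqrt(1949045)/ 5103887293440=-0.00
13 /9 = 1.44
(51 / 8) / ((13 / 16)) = 102 / 13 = 7.85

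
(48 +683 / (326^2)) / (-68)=-5101931 / 7226768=-0.71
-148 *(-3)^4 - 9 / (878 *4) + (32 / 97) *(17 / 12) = -12251165083 / 1021992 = -11987.54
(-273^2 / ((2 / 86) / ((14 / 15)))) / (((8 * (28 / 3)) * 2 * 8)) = -3204747 / 1280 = -2503.71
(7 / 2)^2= 49 / 4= 12.25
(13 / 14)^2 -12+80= 13497 / 196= 68.86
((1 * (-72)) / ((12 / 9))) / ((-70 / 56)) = 216 / 5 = 43.20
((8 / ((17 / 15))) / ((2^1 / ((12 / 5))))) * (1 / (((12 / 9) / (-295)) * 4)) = -7965 / 17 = -468.53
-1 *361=-361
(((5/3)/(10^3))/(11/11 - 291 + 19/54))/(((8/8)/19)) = -171/1564100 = -0.00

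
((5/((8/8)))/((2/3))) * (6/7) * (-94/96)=-705/112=-6.29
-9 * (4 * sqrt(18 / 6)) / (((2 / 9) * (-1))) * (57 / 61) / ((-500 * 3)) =-1539 * sqrt(3) / 15250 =-0.17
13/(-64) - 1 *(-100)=6387/64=99.80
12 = 12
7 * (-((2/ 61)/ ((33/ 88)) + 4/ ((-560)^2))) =-1254583/ 2049600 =-0.61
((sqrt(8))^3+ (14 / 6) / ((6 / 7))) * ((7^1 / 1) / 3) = 343 / 54+ 112 * sqrt(2) / 3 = 59.15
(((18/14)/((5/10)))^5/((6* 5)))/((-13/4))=-1259712/1092455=-1.15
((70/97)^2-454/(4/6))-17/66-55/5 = -429564401/620994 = -691.74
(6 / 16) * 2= 3 / 4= 0.75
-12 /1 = -12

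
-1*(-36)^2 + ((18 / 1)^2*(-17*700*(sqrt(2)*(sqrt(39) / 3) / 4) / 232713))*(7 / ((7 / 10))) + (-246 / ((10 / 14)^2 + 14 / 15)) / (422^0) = -1555866 / 1061 - 7000*sqrt(78) / 507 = -1588.35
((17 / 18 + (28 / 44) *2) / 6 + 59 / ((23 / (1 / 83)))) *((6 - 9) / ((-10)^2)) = -0.01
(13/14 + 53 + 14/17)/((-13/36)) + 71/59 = -13729085/91273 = -150.42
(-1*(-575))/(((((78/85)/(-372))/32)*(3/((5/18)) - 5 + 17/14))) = -6787760000/6383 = -1063412.19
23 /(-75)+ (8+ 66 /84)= 8903 /1050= 8.48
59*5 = 295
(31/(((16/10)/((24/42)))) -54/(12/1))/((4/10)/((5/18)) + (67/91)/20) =59800/13439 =4.45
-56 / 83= -0.67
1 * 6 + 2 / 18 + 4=91 / 9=10.11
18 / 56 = 0.32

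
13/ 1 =13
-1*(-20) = 20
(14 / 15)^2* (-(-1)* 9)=196 / 25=7.84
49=49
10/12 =5/6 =0.83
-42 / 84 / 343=-1 / 686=-0.00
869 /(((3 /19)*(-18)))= -305.76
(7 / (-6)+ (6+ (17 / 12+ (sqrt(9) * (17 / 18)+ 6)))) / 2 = 181 / 24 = 7.54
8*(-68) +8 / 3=-1624 / 3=-541.33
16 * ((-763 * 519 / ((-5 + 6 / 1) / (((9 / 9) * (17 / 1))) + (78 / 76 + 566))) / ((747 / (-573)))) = 260589257824 / 30405971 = 8570.33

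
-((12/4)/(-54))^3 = 1/5832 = 0.00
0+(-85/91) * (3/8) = -255/728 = -0.35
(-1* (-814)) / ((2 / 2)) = 814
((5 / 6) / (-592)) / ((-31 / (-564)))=-235 / 9176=-0.03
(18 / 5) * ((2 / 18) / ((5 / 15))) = 6 / 5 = 1.20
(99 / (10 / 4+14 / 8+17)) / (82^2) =0.00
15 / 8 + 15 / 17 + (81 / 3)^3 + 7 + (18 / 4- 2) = 2678555 / 136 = 19695.26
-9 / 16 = -0.56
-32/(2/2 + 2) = -32/3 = -10.67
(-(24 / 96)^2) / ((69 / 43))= -43 / 1104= -0.04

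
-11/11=-1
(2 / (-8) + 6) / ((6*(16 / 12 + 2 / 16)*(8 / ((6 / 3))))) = 23 / 140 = 0.16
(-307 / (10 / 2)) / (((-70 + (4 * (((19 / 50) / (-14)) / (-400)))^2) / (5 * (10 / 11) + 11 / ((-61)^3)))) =3.99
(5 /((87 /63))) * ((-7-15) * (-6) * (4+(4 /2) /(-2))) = 41580 /29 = 1433.79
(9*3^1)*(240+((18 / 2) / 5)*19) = 37017 / 5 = 7403.40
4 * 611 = 2444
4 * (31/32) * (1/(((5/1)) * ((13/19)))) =589/520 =1.13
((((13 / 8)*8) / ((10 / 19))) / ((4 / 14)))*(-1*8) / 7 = -98.80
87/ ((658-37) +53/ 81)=7047/ 50354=0.14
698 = 698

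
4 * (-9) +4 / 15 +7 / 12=-703 / 20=-35.15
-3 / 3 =-1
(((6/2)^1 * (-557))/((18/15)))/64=-2785/128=-21.76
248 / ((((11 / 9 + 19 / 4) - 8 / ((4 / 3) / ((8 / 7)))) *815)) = -62496 / 181745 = -0.34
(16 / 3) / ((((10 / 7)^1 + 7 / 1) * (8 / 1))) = 14 / 177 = 0.08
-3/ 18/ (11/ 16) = -8/ 33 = -0.24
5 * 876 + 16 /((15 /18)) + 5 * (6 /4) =4406.70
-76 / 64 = -19 / 16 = -1.19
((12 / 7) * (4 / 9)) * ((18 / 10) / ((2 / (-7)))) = -24 / 5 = -4.80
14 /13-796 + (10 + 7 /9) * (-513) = -82211 /13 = -6323.92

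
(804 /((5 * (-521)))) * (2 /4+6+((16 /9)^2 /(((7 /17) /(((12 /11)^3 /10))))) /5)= -1254588802 /606769625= -2.07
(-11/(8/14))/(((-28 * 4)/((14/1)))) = 77/32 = 2.41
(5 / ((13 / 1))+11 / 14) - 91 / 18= -3182 / 819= -3.89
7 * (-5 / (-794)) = 35 / 794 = 0.04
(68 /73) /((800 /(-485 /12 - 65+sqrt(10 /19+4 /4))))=-4301 /35040+17 * sqrt(551) /277400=-0.12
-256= -256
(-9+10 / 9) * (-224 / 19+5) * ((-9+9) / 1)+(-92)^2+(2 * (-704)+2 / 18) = 63505 / 9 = 7056.11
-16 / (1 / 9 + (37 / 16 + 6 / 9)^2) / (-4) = 0.45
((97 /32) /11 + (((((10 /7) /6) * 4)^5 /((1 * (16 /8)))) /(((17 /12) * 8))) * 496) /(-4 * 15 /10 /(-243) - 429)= -141918494183 /3494613088736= -0.04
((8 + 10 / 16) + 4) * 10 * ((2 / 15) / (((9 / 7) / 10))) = 3535 / 27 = 130.93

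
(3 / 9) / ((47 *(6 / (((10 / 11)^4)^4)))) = 5000000000000000 / 19436735732291024103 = 0.00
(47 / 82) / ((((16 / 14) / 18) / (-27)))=-79947 / 328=-243.74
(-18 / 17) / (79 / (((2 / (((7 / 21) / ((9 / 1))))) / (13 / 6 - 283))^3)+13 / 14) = 4285540224 / 44971510518373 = 0.00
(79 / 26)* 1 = 79 / 26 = 3.04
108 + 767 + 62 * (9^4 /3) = 136469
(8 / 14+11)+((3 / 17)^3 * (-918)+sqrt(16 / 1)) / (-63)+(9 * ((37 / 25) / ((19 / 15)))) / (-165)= 1096323244 / 95131575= 11.52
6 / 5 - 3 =-9 / 5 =-1.80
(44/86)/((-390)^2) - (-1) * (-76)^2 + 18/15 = 18892310591/3270150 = 5777.20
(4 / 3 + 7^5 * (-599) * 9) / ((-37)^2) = -66184.47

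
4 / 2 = 2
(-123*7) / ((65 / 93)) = -80073 / 65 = -1231.89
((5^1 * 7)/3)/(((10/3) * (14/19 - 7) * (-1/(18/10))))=171/170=1.01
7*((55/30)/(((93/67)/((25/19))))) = 128975/10602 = 12.17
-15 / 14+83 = 1147 / 14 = 81.93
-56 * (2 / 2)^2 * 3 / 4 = -42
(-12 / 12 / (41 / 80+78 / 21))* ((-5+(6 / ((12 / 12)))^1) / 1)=-0.24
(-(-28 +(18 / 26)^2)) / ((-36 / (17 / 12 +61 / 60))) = -339523 / 182520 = -1.86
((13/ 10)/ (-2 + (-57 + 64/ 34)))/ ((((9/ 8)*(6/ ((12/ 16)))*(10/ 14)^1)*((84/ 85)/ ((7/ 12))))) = -26299/ 12584160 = -0.00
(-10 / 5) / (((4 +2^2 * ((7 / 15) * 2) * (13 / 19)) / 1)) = -285 / 934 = -0.31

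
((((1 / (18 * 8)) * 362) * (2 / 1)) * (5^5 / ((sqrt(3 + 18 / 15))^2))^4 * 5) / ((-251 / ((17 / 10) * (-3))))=183403491973876953125 / 1171553544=156547255490.93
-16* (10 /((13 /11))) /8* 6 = -1320 /13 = -101.54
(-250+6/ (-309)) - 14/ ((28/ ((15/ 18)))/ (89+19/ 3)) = -537181/ 1854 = -289.74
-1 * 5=-5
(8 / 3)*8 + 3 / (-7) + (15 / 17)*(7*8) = 25103 / 357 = 70.32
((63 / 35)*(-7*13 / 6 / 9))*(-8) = 364 / 15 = 24.27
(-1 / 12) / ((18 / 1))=-1 / 216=-0.00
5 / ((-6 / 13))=-65 / 6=-10.83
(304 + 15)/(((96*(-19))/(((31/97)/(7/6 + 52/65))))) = -49445/1739792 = -0.03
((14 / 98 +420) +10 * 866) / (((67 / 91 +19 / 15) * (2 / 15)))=185915925 / 5468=34000.72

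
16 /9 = 1.78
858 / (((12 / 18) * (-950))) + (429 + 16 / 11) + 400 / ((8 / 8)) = 8664093 / 10450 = 829.10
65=65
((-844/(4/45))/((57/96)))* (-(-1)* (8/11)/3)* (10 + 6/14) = -59147520/1463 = -40428.93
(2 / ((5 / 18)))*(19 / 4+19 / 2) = 513 / 5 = 102.60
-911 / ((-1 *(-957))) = -911 / 957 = -0.95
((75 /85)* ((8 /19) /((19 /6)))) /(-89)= -720 /546193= -0.00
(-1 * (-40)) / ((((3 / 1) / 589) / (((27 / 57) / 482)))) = 1860 / 241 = 7.72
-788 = -788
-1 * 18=-18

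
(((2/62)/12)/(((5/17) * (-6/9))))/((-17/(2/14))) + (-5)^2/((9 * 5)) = 43409/78120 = 0.56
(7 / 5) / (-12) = -7 / 60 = -0.12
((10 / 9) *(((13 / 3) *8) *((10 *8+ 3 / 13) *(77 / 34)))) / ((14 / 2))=458920 / 459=999.83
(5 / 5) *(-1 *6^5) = -7776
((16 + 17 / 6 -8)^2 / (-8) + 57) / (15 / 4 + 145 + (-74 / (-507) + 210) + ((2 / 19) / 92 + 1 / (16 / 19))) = 900341923 / 7658878470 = 0.12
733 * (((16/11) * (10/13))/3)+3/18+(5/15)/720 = 84493223/308880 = 273.55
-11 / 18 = -0.61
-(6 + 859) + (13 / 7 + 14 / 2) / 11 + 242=-622.19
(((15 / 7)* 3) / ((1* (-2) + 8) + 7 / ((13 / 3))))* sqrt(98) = 65* sqrt(2) / 11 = 8.36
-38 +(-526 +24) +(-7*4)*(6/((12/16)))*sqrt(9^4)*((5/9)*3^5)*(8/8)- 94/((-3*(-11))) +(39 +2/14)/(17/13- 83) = -100172468317/40887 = -2449983.33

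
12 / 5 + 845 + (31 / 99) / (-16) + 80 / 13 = 87879889 / 102960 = 853.53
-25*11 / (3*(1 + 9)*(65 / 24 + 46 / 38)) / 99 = -380 / 16083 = -0.02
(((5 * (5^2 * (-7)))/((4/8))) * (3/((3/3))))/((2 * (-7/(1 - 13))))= -4500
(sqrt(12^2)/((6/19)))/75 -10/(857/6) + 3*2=413716/64275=6.44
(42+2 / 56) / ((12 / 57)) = 22363 / 112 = 199.67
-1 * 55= -55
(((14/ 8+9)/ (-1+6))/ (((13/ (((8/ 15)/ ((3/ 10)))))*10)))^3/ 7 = 636056/ 175176421875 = 0.00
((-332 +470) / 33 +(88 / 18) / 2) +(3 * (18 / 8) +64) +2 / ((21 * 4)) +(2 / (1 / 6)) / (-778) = 83444485 / 1078308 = 77.38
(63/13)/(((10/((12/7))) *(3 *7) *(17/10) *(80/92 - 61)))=-276/713167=-0.00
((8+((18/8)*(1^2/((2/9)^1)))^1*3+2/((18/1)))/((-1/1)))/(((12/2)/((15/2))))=-13855/288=-48.11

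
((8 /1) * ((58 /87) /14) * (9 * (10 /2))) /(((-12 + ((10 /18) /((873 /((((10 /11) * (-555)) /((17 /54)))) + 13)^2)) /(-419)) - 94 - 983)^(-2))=739361291716468235402684754859262520 /36367859247345705783969178207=20330074.60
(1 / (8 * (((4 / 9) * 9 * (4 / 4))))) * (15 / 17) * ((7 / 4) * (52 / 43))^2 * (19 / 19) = 124215 / 1005856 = 0.12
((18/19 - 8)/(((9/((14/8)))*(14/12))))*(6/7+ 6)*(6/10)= -3216/665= -4.84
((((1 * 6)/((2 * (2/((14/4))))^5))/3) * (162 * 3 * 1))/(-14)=-583443/16384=-35.61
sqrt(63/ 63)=1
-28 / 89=-0.31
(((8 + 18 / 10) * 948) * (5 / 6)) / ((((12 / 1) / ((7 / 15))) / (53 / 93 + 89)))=26967.50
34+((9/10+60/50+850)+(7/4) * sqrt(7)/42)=sqrt(7)/24+8861/10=886.21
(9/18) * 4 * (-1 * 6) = -12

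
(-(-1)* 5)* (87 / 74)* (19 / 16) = 6.98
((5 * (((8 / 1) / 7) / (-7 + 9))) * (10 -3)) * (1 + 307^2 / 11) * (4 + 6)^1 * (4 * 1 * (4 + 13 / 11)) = 4298256000 / 121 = 35522776.86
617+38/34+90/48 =84319/136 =619.99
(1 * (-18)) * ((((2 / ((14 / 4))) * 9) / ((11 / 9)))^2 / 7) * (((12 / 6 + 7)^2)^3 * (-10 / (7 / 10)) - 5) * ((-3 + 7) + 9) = 118677539953440 / 26411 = 4493489074.76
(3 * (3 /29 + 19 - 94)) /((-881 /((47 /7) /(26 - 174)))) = -76563 /6617191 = -0.01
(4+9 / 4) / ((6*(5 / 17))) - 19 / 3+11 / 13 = -607 / 312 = -1.95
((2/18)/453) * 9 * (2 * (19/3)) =38/1359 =0.03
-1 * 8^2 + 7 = -57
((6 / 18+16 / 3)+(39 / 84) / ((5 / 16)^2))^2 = 29931841 / 275625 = 108.60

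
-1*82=-82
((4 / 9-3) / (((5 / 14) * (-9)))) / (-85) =-0.01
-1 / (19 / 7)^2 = -49 / 361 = -0.14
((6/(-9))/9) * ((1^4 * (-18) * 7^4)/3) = 1067.11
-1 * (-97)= 97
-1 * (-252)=252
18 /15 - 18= -84 /5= -16.80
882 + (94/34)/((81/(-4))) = 1214326/1377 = 881.86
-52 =-52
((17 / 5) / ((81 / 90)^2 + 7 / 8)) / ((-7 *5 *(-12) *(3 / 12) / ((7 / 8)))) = 17 / 1011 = 0.02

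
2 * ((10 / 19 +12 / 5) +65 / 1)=12906 / 95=135.85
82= 82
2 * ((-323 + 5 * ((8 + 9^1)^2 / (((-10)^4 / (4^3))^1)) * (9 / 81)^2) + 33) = -5870188 / 10125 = -579.77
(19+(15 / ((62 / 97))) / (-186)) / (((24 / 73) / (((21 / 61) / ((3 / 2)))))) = 37073561 / 2813808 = 13.18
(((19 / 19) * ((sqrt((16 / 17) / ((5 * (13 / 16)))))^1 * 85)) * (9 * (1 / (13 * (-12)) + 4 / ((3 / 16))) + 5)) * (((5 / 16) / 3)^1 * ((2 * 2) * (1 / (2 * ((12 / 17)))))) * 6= 870485 * sqrt(1105) / 2028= 14268.37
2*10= 20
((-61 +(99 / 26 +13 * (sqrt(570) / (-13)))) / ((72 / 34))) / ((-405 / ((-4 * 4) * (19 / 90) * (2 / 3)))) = -960602 / 6396975 - 1292 * sqrt(570) / 492075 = -0.21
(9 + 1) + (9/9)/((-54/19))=521/54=9.65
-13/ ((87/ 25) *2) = -1.87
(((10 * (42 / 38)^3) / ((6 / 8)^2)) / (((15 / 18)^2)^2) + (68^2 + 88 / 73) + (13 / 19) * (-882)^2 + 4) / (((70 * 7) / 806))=1934767038307896 / 2190593125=883216.06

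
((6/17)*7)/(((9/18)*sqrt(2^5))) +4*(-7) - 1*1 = -28.13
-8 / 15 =-0.53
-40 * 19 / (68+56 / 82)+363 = 123881 / 352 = 351.93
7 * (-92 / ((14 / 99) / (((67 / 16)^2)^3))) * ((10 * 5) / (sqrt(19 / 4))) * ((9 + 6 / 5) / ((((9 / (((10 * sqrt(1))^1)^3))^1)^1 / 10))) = -6384145970486.86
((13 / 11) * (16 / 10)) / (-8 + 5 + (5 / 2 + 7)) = 16 / 55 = 0.29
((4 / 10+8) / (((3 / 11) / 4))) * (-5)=-616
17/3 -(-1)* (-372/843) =4405/843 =5.23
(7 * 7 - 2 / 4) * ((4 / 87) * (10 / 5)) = 388 / 87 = 4.46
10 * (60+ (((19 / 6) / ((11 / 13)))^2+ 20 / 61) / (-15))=235335731 / 398574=590.44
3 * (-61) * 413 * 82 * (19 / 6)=-19625347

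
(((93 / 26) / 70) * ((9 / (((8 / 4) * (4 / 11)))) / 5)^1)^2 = 84768849 / 5299840000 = 0.02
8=8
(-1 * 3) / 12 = -1 / 4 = -0.25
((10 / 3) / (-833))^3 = -1000 / 15606257499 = -0.00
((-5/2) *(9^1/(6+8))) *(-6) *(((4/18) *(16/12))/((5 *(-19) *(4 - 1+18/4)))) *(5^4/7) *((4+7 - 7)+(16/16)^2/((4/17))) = -2750/931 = -2.95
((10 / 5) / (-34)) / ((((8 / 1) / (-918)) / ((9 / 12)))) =81 / 16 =5.06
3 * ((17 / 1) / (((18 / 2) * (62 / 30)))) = 85 / 31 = 2.74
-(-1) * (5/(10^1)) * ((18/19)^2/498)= 27/29963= 0.00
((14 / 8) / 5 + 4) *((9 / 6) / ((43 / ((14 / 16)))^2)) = 12789 / 4733440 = 0.00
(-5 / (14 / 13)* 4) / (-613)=130 / 4291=0.03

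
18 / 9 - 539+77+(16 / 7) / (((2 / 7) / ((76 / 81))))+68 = -31144 / 81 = -384.49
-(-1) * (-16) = -16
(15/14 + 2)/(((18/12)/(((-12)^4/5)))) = 297216/35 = 8491.89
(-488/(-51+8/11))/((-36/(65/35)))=-17446/34839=-0.50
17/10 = 1.70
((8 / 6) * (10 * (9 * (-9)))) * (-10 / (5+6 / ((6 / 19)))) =450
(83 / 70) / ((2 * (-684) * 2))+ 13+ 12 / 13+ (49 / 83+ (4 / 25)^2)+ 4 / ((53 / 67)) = 19.60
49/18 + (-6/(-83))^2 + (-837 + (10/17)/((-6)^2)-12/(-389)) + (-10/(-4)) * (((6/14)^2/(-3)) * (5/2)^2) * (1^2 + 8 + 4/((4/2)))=-135772127164897/160724944296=-844.75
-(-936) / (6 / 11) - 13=1703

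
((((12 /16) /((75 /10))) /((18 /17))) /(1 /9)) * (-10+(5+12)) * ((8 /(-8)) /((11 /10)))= -119 /22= -5.41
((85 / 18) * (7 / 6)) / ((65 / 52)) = 119 / 27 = 4.41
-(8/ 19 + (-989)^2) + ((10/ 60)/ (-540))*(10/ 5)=-30106577359/ 30780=-978121.42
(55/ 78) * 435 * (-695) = -5542625/ 26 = -213177.88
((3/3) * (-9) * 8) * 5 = -360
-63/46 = -1.37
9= 9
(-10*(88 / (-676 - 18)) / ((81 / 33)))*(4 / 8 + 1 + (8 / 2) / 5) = 11132 / 9369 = 1.19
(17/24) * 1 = 17/24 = 0.71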